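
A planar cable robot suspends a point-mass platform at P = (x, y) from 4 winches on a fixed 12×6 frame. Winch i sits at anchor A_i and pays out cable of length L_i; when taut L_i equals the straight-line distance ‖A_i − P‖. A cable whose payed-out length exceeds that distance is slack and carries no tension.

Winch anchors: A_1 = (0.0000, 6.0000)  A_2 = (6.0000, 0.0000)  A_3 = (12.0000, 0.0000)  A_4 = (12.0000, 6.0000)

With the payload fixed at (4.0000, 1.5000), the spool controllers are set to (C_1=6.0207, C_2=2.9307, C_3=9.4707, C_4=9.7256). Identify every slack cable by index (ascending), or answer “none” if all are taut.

2, 3, 4

cable 1: √((-4.0000)²+(4.5000)²)=6.0208, C_1=6.0207: taut
cable 2: √((2.0000)²+(-1.5000)²)=2.5000, C_2=2.9307: slack
cable 3: √((8.0000)²+(-1.5000)²)=8.1394, C_3=9.4707: slack
cable 4: √((8.0000)²+(4.5000)²)=9.1788, C_4=9.7256: slack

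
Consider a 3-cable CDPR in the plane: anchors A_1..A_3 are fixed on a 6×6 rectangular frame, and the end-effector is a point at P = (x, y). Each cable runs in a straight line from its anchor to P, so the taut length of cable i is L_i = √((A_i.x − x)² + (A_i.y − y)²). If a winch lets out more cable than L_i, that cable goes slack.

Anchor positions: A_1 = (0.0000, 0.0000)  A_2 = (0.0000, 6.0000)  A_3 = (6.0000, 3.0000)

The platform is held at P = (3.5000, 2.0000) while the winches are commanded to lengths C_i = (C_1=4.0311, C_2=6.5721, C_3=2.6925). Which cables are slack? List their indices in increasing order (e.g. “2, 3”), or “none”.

cable 1: √((-3.5000)²+(-2.0000)²)=4.0311, C_1=4.0311: taut
cable 2: √((-3.5000)²+(4.0000)²)=5.3151, C_2=6.5721: slack
cable 3: √((2.5000)²+(1.0000)²)=2.6926, C_3=2.6925: taut

2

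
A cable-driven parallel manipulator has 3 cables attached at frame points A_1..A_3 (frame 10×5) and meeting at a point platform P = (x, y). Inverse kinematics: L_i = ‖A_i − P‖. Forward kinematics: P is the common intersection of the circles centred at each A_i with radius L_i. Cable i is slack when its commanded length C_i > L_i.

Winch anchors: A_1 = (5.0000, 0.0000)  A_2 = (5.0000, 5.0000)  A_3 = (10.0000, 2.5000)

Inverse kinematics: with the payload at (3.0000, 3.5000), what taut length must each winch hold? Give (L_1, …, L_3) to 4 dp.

L_1: Δ = A_1−P = (2.0000, -3.5000) → ‖Δ‖ = √16.2500 = 4.0311
L_2: Δ = A_2−P = (2.0000, 1.5000) → ‖Δ‖ = √6.2500 = 2.5000
L_3: Δ = A_3−P = (7.0000, -1.0000) → ‖Δ‖ = √50.0000 = 7.0711

(4.0311, 2.5000, 7.0711)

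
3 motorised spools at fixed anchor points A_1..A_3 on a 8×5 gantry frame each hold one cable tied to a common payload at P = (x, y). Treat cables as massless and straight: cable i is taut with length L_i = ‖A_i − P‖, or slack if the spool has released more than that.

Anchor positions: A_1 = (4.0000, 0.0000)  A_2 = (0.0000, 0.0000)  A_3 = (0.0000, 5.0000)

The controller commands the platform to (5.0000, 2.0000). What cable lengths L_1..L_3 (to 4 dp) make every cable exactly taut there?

L_1: Δ = A_1−P = (-1.0000, -2.0000) → ‖Δ‖ = √5.0000 = 2.2361
L_2: Δ = A_2−P = (-5.0000, -2.0000) → ‖Δ‖ = √29.0000 = 5.3852
L_3: Δ = A_3−P = (-5.0000, 3.0000) → ‖Δ‖ = √34.0000 = 5.8310

(2.2361, 5.3852, 5.8310)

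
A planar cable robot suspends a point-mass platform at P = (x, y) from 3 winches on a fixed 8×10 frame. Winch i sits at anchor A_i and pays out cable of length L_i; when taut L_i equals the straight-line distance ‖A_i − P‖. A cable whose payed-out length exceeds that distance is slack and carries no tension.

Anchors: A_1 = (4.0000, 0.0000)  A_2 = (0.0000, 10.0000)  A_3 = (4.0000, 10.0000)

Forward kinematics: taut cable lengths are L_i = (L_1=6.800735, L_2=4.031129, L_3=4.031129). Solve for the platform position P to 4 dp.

(2.0000, 6.5000)

circle eqns → linear via eq_j − eq_1; set c_j = A_j·A_j − L_j²
c_1 = 16.0000+0.0000−46.2500 = -30.2500
8.0000·x − 20.0000·y = c_1−c_2 = -114.0000
0.0000·x − 20.0000·y = c_1−c_3 = -130.0000
solve first two rows → x=2.0000, y=6.5000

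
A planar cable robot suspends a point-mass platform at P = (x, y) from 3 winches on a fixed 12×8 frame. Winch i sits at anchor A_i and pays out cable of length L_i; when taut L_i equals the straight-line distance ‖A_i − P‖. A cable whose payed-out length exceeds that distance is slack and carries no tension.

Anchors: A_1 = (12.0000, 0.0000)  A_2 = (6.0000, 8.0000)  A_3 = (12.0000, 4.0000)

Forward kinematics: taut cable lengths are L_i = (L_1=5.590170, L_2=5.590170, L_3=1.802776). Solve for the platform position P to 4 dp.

expand ‖A_i−P‖²=L_i² and subtract eq 1 (k_i ≔ ‖A_i‖²−L_i²)
k_1 = 144.0000+0.0000−31.2500 = 112.7500
eq1−eq2 → [12.0000  -16.0000]·P = 44.0000
eq1−eq3 → [0.0000  -8.0000]·P = -44.0000
2×2 solve → P = (11.0000, 5.5000)

(11.0000, 5.5000)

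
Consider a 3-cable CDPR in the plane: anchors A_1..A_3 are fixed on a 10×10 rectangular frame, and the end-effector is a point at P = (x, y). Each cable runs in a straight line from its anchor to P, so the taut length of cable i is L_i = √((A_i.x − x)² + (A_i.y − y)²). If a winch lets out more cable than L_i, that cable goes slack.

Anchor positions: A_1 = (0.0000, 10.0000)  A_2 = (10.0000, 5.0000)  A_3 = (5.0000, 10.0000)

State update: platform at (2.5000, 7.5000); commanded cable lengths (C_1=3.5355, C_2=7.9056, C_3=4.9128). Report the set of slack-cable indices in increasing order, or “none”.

3

cable 1: √((-2.5000)²+(2.5000)²)=3.5355, C_1=3.5355: taut
cable 2: √((7.5000)²+(-2.5000)²)=7.9057, C_2=7.9056: taut
cable 3: √((2.5000)²+(2.5000)²)=3.5355, C_3=4.9128: slack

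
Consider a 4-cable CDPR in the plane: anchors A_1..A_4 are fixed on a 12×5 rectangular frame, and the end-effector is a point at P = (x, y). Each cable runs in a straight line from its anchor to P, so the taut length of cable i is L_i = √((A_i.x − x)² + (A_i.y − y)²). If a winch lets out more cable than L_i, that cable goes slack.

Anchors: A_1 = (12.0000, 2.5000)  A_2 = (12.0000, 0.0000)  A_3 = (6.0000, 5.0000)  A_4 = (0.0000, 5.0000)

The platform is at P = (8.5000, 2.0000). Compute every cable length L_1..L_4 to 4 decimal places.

cable 1: Δx=3.5000, Δy=0.5000; L_1 = √(Δx²+Δy²) = 3.5355
cable 2: Δx=3.5000, Δy=-2.0000; L_2 = √(Δx²+Δy²) = 4.0311
cable 3: Δx=-2.5000, Δy=3.0000; L_3 = √(Δx²+Δy²) = 3.9051
cable 4: Δx=-8.5000, Δy=3.0000; L_4 = √(Δx²+Δy²) = 9.0139

(3.5355, 4.0311, 3.9051, 9.0139)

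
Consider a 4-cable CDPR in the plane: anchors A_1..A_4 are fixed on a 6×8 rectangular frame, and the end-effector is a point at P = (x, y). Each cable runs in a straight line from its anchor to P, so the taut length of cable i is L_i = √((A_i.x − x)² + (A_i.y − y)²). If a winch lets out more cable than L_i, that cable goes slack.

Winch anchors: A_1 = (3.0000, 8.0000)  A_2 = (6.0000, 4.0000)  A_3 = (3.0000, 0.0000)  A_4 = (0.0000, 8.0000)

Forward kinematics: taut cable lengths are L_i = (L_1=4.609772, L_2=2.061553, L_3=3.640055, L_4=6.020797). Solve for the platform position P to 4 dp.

each cable: (A_i−P)·(A_i−P) = L_i²; let c_i = ‖A_i‖²−L_i²
c_1 = 9.0000+64.0000−21.2500 = 51.7500
row 1: -6.0000x + 8.0000y = 4.0000  (c_2=47.7500)
row 2: 0.0000x + 16.0000y = 56.0000  (c_3=-4.2500)
row 3: 6.0000x + 0.0000y = 24.0000  (c_4=27.7500)
Cramer on rows 1–2 → x = 4.0000, y = 3.5000
check cable 4: ‖A_4−P‖² = 36.2500 ≈ L_4² = 36.2500 ✓

(4.0000, 3.5000)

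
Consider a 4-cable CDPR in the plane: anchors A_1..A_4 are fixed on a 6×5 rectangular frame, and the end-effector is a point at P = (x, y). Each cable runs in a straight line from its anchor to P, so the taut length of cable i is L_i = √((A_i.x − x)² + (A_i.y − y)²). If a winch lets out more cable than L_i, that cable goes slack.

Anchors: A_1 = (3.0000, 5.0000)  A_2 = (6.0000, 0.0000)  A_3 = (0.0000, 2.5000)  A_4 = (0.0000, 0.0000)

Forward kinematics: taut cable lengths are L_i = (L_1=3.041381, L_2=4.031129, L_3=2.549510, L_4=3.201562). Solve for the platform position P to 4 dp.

each cable: (A_i−P)·(A_i−P) = L_i²; let c_i = ‖A_i‖²−L_i²
c_1 = 9.0000+25.0000−9.2500 = 24.7500
row 1: -6.0000x + 10.0000y = 5.0000  (c_2=19.7500)
row 2: 6.0000x + 5.0000y = 25.0000  (c_3=-0.2500)
row 3: 6.0000x + 10.0000y = 35.0000  (c_4=-10.2500)
Cramer on rows 1–2 → x = 2.5000, y = 2.0000
check cable 4: ‖A_4−P‖² = 10.2500 ≈ L_4² = 10.2500 ✓

(2.5000, 2.0000)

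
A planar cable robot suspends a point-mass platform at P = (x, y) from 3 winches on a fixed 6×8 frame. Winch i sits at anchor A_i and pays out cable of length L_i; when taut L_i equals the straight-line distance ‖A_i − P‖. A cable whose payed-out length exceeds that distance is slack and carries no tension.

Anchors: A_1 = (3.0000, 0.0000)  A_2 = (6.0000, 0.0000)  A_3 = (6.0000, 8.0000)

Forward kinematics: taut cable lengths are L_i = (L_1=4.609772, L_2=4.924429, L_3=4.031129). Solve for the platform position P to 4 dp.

(4.0000, 4.5000)

each cable: (A_i−P)·(A_i−P) = L_i²; let c_i = ‖A_i‖²−L_i²
c_1 = 9.0000+0.0000−21.2500 = -12.2500
row 1: -6.0000x + 0.0000y = -24.0000  (c_2=11.7500)
row 2: -6.0000x − 16.0000y = -96.0000  (c_3=83.7500)
Cramer on rows 1–2 → x = 4.0000, y = 4.5000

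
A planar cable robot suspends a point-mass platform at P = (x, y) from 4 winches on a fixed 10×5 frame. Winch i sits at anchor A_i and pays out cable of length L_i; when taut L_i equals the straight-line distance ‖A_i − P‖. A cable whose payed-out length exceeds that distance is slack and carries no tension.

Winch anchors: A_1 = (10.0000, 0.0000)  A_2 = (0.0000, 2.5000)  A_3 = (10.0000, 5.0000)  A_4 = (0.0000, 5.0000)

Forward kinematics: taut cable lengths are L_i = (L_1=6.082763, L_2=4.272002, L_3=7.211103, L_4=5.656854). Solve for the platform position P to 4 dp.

(4.0000, 1.0000)

expand ‖A_i−P‖²=L_i² and subtract eq 1 (k_i ≔ ‖A_i‖²−L_i²)
k_1 = 100.0000+0.0000−37.0000 = 63.0000
eq1−eq2 → [20.0000  -5.0000]·P = 75.0000
eq1−eq3 → [0.0000  -10.0000]·P = -10.0000
eq1−eq4 → [20.0000  -10.0000]·P = 70.0000
2×2 solve → P = (4.0000, 1.0000)
check cable 4: ‖A_4−P‖² = 32.0000 ≈ L_4² = 32.0000 ✓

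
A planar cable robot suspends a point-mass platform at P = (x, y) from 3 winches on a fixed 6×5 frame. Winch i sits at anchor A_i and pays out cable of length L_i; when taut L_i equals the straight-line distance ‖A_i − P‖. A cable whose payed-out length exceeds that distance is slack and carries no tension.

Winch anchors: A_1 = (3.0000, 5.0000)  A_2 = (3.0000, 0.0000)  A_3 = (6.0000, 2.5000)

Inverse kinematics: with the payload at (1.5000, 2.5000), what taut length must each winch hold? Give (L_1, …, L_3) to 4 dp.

(2.9155, 2.9155, 4.5000)

L_1: Δ = A_1−P = (1.5000, 2.5000) → ‖Δ‖ = √8.5000 = 2.9155
L_2: Δ = A_2−P = (1.5000, -2.5000) → ‖Δ‖ = √8.5000 = 2.9155
L_3: Δ = A_3−P = (4.5000, 0.0000) → ‖Δ‖ = √20.2500 = 4.5000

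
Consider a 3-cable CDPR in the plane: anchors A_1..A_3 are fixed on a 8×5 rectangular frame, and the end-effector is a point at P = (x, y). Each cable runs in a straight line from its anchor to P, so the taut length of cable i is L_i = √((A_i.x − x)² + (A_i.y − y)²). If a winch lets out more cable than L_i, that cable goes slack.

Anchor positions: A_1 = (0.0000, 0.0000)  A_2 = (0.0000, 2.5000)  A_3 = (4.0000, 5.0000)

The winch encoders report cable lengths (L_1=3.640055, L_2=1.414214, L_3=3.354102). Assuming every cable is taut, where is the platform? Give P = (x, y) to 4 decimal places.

circle eqns → linear via eq_j − eq_1; set c_j = A_j·A_j − L_j²
c_1 = 0.0000+0.0000−13.2500 = -13.2500
0.0000·x − 5.0000·y = c_1−c_2 = -17.5000
-8.0000·x − 10.0000·y = c_1−c_3 = -43.0000
solve first two rows → x=1.0000, y=3.5000

(1.0000, 3.5000)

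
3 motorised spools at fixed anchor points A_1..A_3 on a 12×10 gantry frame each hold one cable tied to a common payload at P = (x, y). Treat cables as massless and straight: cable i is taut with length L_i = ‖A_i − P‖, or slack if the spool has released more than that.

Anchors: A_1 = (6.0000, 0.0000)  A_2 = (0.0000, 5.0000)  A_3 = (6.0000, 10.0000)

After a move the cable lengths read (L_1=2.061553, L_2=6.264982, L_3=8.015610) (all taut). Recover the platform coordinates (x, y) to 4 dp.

(5.5000, 2.0000)

circle eqns → linear via eq_j − eq_1; set c_j = A_j·A_j − L_j²
c_1 = 36.0000+0.0000−4.2500 = 31.7500
12.0000·x − 10.0000·y = c_1−c_2 = 46.0000
0.0000·x − 20.0000·y = c_1−c_3 = -40.0000
solve first two rows → x=5.5000, y=2.0000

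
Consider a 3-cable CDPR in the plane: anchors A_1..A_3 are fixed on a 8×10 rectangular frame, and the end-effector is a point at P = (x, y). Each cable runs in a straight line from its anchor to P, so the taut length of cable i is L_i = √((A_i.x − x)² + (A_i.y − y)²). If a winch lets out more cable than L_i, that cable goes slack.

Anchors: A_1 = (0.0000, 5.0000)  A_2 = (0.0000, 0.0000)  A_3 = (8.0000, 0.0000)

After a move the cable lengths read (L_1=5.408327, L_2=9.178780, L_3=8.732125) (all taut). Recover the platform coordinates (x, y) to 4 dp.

expand ‖A_i−P‖²=L_i² and subtract eq 1 (k_i ≔ ‖A_i‖²−L_i²)
k_1 = 0.0000+25.0000−29.2500 = -4.2500
eq1−eq2 → [0.0000  10.0000]·P = 80.0000
eq1−eq3 → [-16.0000  10.0000]·P = 8.0000
2×2 solve → P = (4.5000, 8.0000)

(4.5000, 8.0000)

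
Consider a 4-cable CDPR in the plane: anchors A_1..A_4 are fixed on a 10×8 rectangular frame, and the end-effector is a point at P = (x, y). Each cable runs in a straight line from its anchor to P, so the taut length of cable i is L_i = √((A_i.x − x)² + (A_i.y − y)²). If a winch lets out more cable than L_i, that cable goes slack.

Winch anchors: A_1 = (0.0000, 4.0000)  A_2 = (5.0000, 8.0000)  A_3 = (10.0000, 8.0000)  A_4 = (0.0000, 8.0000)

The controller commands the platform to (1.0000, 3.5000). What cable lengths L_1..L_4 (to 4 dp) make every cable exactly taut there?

(1.1180, 6.0208, 10.0623, 4.6098)

L_1: Δ = A_1−P = (-1.0000, 0.5000) → ‖Δ‖ = √1.2500 = 1.1180
L_2: Δ = A_2−P = (4.0000, 4.5000) → ‖Δ‖ = √36.2500 = 6.0208
L_3: Δ = A_3−P = (9.0000, 4.5000) → ‖Δ‖ = √101.2500 = 10.0623
L_4: Δ = A_4−P = (-1.0000, 4.5000) → ‖Δ‖ = √21.2500 = 4.6098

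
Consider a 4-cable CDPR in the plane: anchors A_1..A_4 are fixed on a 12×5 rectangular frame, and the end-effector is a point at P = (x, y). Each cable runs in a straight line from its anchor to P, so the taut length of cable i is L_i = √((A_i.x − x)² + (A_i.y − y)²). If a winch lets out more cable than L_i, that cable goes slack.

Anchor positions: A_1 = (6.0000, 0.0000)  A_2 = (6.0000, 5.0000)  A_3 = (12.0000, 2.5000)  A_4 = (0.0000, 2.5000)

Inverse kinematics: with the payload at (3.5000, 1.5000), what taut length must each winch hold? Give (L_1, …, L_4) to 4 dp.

(2.9155, 4.3012, 8.5586, 3.6401)

L_1: Δ = A_1−P = (2.5000, -1.5000) → ‖Δ‖ = √8.5000 = 2.9155
L_2: Δ = A_2−P = (2.5000, 3.5000) → ‖Δ‖ = √18.5000 = 4.3012
L_3: Δ = A_3−P = (8.5000, 1.0000) → ‖Δ‖ = √73.2500 = 8.5586
L_4: Δ = A_4−P = (-3.5000, 1.0000) → ‖Δ‖ = √13.2500 = 3.6401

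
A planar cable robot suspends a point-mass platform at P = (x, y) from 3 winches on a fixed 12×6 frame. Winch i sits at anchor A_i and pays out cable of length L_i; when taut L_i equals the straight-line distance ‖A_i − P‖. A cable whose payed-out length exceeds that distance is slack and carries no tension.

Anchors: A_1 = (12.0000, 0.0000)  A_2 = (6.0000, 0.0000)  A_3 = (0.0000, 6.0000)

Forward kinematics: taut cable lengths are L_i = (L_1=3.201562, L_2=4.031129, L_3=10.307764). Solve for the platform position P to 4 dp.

(9.5000, 2.0000)

each cable: (A_i−P)·(A_i−P) = L_i²; let k_i = ‖A_i‖²−L_i²
k_1 = 144.0000+0.0000−10.2500 = 133.7500
row 1: 12.0000x + 0.0000y = 114.0000  (k_2=19.7500)
row 2: 24.0000x − 12.0000y = 204.0000  (k_3=-70.2500)
Cramer on rows 1–2 → x = 9.5000, y = 2.0000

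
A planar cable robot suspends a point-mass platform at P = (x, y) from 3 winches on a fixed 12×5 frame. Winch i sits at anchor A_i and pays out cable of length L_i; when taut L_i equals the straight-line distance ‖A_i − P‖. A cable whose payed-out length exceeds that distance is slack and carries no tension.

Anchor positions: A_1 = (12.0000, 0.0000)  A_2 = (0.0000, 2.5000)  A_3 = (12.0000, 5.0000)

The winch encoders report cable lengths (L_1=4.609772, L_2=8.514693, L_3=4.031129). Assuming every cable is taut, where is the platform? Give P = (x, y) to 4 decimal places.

(8.5000, 3.0000)

expand ‖A_i−P‖²=L_i² and subtract eq 1 (q_i ≔ ‖A_i‖²−L_i²)
q_1 = 144.0000+0.0000−21.2500 = 122.7500
eq1−eq2 → [24.0000  -5.0000]·P = 189.0000
eq1−eq3 → [0.0000  -10.0000]·P = -30.0000
2×2 solve → P = (8.5000, 3.0000)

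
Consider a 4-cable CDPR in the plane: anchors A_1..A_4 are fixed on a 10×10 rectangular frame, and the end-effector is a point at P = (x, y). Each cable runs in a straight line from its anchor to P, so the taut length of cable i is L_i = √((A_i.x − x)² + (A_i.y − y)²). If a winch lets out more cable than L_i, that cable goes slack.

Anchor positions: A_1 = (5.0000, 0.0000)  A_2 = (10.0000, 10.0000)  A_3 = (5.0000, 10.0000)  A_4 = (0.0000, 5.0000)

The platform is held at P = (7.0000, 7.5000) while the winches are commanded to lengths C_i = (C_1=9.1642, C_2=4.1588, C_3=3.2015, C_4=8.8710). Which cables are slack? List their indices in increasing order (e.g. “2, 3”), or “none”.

i=1: geometric 7.7621 vs commanded 9.1642 ⇒ slack
i=2: geometric 3.9051 vs commanded 4.1588 ⇒ slack
i=3: geometric 3.2016 vs commanded 3.2015 ⇒ taut
i=4: geometric 7.4330 vs commanded 8.8710 ⇒ slack

1, 2, 4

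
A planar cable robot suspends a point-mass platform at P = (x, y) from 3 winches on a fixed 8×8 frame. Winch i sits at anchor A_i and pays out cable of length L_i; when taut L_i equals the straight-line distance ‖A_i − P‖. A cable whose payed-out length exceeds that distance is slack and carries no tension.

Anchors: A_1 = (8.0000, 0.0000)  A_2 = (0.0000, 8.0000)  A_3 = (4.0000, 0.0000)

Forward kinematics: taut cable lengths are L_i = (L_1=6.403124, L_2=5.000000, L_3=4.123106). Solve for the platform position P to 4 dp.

each cable: (A_i−P)·(A_i−P) = L_i²; let q_i = ‖A_i‖²−L_i²
q_1 = 64.0000+0.0000−41.0000 = 23.0000
row 1: 16.0000x − 16.0000y = -16.0000  (q_2=39.0000)
row 2: 8.0000x + 0.0000y = 24.0000  (q_3=-1.0000)
Cramer on rows 1–2 → x = 3.0000, y = 4.0000

(3.0000, 4.0000)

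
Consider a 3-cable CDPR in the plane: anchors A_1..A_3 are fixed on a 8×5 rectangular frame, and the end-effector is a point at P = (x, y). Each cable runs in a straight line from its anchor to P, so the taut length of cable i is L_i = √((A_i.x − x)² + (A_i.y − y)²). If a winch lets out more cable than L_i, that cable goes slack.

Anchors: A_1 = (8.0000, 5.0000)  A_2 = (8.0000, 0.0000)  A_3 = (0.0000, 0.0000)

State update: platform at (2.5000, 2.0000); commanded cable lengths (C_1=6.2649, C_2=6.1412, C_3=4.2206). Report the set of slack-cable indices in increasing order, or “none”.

cable 1: L_1 = ‖A_1−P‖ = 6.2650;  C_1 = 6.2649 → taut
cable 2: L_2 = ‖A_2−P‖ = 5.8523;  C_2 = 6.1412 → slack
cable 3: L_3 = ‖A_3−P‖ = 3.2016;  C_3 = 4.2206 → slack

2, 3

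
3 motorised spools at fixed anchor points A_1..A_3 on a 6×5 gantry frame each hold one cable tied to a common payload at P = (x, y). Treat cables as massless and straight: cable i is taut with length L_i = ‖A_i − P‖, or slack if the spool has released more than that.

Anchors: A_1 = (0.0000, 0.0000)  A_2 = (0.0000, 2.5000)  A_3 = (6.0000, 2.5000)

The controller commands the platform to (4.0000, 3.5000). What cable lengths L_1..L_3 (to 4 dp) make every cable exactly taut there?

(5.3151, 4.1231, 2.2361)

L_1 = √((0.0000−4.0000)² + (0.0000−3.5000)²) = 5.3151
L_2 = √((0.0000−4.0000)² + (2.5000−3.5000)²) = 4.1231
L_3 = √((6.0000−4.0000)² + (2.5000−3.5000)²) = 2.2361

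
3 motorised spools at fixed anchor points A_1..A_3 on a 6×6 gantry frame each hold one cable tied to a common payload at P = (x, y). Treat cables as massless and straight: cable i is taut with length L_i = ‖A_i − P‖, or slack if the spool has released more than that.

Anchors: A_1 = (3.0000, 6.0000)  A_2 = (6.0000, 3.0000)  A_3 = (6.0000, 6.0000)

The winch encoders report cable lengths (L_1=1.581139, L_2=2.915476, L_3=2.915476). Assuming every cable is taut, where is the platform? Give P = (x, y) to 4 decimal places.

(3.5000, 4.5000)

circle eqns → linear via eq_j − eq_1; set c_j = A_j·A_j − L_j²
c_1 = 9.0000+36.0000−2.5000 = 42.5000
-6.0000·x + 6.0000·y = c_1−c_2 = 6.0000
-6.0000·x + 0.0000·y = c_1−c_3 = -21.0000
solve first two rows → x=3.5000, y=4.5000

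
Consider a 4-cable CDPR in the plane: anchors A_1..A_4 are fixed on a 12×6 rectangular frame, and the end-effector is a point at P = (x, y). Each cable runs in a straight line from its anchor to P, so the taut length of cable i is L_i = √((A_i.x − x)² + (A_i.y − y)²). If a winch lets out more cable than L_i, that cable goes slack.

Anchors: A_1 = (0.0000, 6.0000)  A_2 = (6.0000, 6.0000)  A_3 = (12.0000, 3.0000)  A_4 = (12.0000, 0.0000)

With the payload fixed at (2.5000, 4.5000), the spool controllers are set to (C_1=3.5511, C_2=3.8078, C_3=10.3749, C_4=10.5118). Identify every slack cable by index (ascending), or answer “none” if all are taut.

i=1: geometric 2.9155 vs commanded 3.5511 ⇒ slack
i=2: geometric 3.8079 vs commanded 3.8078 ⇒ taut
i=3: geometric 9.6177 vs commanded 10.3749 ⇒ slack
i=4: geometric 10.5119 vs commanded 10.5118 ⇒ taut

1, 3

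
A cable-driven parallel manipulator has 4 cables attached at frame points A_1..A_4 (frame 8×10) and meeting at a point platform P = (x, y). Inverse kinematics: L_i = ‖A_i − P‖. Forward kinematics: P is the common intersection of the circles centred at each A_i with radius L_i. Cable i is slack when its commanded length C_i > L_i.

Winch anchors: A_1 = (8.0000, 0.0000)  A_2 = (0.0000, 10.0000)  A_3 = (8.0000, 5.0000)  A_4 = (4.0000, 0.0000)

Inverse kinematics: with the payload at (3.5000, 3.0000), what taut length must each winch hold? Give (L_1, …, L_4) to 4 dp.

L_1 = √((8.0000−3.5000)² + (0.0000−3.0000)²) = 5.4083
L_2 = √((0.0000−3.5000)² + (10.0000−3.0000)²) = 7.8262
L_3 = √((8.0000−3.5000)² + (5.0000−3.0000)²) = 4.9244
L_4 = √((4.0000−3.5000)² + (0.0000−3.0000)²) = 3.0414

(5.4083, 7.8262, 4.9244, 3.0414)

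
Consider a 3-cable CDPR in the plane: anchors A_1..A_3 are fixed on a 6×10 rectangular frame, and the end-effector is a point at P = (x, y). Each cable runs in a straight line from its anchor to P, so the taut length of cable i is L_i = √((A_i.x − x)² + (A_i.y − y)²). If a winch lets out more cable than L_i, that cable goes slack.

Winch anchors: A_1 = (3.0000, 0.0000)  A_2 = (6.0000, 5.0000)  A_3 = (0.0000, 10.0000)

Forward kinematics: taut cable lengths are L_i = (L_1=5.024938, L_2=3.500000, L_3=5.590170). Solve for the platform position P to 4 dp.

(2.5000, 5.0000)

circle eqns → linear via eq_j − eq_1; set c_j = A_j·A_j − L_j²
c_1 = 9.0000+0.0000−25.2500 = -16.2500
-6.0000·x − 10.0000·y = c_1−c_2 = -65.0000
6.0000·x − 20.0000·y = c_1−c_3 = -85.0000
solve first two rows → x=2.5000, y=5.0000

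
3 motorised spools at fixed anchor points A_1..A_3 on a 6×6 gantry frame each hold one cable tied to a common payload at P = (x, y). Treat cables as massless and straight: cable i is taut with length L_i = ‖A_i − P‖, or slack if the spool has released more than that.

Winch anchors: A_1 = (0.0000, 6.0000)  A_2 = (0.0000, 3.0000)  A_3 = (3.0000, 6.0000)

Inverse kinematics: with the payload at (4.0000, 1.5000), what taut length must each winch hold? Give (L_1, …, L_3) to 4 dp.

cable 1: Δx=-4.0000, Δy=4.5000; L_1 = √(Δx²+Δy²) = 6.0208
cable 2: Δx=-4.0000, Δy=1.5000; L_2 = √(Δx²+Δy²) = 4.2720
cable 3: Δx=-1.0000, Δy=4.5000; L_3 = √(Δx²+Δy²) = 4.6098

(6.0208, 4.2720, 4.6098)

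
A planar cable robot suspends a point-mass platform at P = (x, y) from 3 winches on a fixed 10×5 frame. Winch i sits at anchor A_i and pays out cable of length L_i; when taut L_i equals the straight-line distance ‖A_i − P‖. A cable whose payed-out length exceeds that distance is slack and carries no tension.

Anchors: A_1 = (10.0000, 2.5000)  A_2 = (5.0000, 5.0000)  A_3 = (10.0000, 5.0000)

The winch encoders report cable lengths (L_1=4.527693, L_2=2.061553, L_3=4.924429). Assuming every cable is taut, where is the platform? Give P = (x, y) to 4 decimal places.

each cable: (A_i−P)·(A_i−P) = L_i²; let c_i = ‖A_i‖²−L_i²
c_1 = 100.0000+6.2500−20.5000 = 85.7500
row 1: 10.0000x − 5.0000y = 40.0000  (c_2=45.7500)
row 2: 0.0000x − 5.0000y = -15.0000  (c_3=100.7500)
Cramer on rows 1–2 → x = 5.5000, y = 3.0000

(5.5000, 3.0000)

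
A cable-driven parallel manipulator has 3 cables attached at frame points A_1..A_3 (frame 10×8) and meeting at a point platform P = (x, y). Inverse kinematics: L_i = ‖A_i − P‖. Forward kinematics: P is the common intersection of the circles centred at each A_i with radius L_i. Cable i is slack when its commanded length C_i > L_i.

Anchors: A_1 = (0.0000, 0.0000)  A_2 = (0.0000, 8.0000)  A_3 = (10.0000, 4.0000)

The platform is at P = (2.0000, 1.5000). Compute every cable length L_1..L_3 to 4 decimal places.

L_1: Δ = A_1−P = (-2.0000, -1.5000) → ‖Δ‖ = √6.2500 = 2.5000
L_2: Δ = A_2−P = (-2.0000, 6.5000) → ‖Δ‖ = √46.2500 = 6.8007
L_3: Δ = A_3−P = (8.0000, 2.5000) → ‖Δ‖ = √70.2500 = 8.3815

(2.5000, 6.8007, 8.3815)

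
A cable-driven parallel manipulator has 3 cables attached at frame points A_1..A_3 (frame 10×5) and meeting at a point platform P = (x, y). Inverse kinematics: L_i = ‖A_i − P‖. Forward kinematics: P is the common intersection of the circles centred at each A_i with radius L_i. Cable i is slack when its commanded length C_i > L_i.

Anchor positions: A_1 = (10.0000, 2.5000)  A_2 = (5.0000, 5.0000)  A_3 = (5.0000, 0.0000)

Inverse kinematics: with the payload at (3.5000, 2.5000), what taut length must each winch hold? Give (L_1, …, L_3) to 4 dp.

cable 1: Δx=6.5000, Δy=0.0000; L_1 = √(Δx²+Δy²) = 6.5000
cable 2: Δx=1.5000, Δy=2.5000; L_2 = √(Δx²+Δy²) = 2.9155
cable 3: Δx=1.5000, Δy=-2.5000; L_3 = √(Δx²+Δy²) = 2.9155

(6.5000, 2.9155, 2.9155)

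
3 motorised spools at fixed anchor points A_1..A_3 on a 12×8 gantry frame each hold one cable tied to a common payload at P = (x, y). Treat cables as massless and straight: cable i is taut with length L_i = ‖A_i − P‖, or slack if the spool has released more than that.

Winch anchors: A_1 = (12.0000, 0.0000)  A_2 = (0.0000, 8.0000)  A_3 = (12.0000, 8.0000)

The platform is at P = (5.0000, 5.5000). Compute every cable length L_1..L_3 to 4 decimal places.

(8.9022, 5.5902, 7.4330)

L_1 = √((12.0000−5.0000)² + (0.0000−5.5000)²) = 8.9022
L_2 = √((0.0000−5.0000)² + (8.0000−5.5000)²) = 5.5902
L_3 = √((12.0000−5.0000)² + (8.0000−5.5000)²) = 7.4330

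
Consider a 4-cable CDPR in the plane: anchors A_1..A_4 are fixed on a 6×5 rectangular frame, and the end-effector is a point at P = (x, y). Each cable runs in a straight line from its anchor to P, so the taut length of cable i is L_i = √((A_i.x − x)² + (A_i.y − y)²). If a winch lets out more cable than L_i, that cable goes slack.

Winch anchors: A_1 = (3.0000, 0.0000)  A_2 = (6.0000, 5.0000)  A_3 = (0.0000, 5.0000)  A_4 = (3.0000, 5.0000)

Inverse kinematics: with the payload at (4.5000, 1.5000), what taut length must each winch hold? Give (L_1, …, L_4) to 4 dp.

(2.1213, 3.8079, 5.7009, 3.8079)

L_1 = √((3.0000−4.5000)² + (0.0000−1.5000)²) = 2.1213
L_2 = √((6.0000−4.5000)² + (5.0000−1.5000)²) = 3.8079
L_3 = √((0.0000−4.5000)² + (5.0000−1.5000)²) = 5.7009
L_4 = √((3.0000−4.5000)² + (5.0000−1.5000)²) = 3.8079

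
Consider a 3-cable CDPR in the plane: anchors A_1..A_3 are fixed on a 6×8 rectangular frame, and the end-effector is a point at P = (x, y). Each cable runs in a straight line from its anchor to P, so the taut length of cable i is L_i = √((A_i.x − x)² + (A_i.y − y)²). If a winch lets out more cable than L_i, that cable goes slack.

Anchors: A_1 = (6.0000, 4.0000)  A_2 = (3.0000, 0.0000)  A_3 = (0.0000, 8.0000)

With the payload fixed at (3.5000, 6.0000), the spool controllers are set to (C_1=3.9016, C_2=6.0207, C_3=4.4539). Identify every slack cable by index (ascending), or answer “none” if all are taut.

cable 1: √((2.5000)²+(-2.0000)²)=3.2016, C_1=3.9016: slack
cable 2: √((-0.5000)²+(-6.0000)²)=6.0208, C_2=6.0207: taut
cable 3: √((-3.5000)²+(2.0000)²)=4.0311, C_3=4.4539: slack

1, 3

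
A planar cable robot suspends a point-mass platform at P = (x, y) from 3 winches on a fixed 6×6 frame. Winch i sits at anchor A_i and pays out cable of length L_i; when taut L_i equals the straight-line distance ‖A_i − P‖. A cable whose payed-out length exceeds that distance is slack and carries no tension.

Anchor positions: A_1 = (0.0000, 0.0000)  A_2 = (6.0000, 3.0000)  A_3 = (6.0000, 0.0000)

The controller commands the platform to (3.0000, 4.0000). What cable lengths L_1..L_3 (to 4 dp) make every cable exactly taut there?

(5.0000, 3.1623, 5.0000)

L_1 = √((0.0000−3.0000)² + (0.0000−4.0000)²) = 5.0000
L_2 = √((6.0000−3.0000)² + (3.0000−4.0000)²) = 3.1623
L_3 = √((6.0000−3.0000)² + (0.0000−4.0000)²) = 5.0000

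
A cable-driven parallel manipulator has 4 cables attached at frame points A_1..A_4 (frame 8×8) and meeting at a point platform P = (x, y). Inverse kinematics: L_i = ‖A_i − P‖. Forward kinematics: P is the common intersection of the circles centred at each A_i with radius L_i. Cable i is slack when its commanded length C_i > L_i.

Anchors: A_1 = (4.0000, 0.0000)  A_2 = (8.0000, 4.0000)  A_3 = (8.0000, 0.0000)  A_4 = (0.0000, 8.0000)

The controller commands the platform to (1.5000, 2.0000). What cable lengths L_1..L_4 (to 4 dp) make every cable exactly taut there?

cable 1: Δx=2.5000, Δy=-2.0000; L_1 = √(Δx²+Δy²) = 3.2016
cable 2: Δx=6.5000, Δy=2.0000; L_2 = √(Δx²+Δy²) = 6.8007
cable 3: Δx=6.5000, Δy=-2.0000; L_3 = √(Δx²+Δy²) = 6.8007
cable 4: Δx=-1.5000, Δy=6.0000; L_4 = √(Δx²+Δy²) = 6.1847

(3.2016, 6.8007, 6.8007, 6.1847)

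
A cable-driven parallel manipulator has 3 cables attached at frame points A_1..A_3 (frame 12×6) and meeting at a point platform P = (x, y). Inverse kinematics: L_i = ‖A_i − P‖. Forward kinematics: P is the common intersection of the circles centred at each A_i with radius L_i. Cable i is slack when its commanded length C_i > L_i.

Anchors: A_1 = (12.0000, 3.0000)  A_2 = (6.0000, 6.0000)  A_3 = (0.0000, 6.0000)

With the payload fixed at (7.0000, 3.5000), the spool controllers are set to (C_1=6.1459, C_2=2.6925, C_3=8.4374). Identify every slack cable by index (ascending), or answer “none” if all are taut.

cable 1: L_1 = ‖A_1−P‖ = 5.0249;  C_1 = 6.1459 → slack
cable 2: L_2 = ‖A_2−P‖ = 2.6926;  C_2 = 2.6925 → taut
cable 3: L_3 = ‖A_3−P‖ = 7.4330;  C_3 = 8.4374 → slack

1, 3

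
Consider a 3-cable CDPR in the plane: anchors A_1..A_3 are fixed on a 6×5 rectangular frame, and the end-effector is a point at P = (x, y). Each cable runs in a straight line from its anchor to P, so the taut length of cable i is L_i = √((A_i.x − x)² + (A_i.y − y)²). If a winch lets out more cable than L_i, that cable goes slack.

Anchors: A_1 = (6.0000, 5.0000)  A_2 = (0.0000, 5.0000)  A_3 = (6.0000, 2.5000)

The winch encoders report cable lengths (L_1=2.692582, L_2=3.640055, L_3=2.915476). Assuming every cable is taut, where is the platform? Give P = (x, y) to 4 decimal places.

(3.5000, 4.0000)

expand ‖A_i−P‖²=L_i² and subtract eq 1 (q_i ≔ ‖A_i‖²−L_i²)
q_1 = 36.0000+25.0000−7.2500 = 53.7500
eq1−eq2 → [12.0000  0.0000]·P = 42.0000
eq1−eq3 → [0.0000  5.0000]·P = 20.0000
2×2 solve → P = (3.5000, 4.0000)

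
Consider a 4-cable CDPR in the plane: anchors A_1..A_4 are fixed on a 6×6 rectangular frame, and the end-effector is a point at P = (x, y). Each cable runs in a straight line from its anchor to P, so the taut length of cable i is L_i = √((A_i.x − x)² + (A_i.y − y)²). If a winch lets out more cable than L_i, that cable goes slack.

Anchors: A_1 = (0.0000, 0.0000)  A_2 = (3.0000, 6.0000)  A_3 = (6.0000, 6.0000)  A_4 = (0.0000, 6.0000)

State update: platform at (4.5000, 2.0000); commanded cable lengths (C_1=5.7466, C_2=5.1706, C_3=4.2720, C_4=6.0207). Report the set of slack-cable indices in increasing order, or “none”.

1, 2

cable 1: √((-4.5000)²+(-2.0000)²)=4.9244, C_1=5.7466: slack
cable 2: √((-1.5000)²+(4.0000)²)=4.2720, C_2=5.1706: slack
cable 3: √((1.5000)²+(4.0000)²)=4.2720, C_3=4.2720: taut
cable 4: √((-4.5000)²+(4.0000)²)=6.0208, C_4=6.0207: taut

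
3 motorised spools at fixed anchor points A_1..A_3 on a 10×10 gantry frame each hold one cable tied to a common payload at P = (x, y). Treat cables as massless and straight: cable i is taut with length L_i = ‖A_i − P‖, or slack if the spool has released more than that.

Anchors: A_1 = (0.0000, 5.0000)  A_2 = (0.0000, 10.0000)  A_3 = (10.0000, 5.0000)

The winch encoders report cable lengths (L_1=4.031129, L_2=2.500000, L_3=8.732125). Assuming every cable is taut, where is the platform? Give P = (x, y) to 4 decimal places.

(2.0000, 8.5000)

expand ‖A_i−P‖²=L_i² and subtract eq 1 (k_i ≔ ‖A_i‖²−L_i²)
k_1 = 0.0000+25.0000−16.2500 = 8.7500
eq1−eq2 → [0.0000  -10.0000]·P = -85.0000
eq1−eq3 → [-20.0000  0.0000]·P = -40.0000
2×2 solve → P = (2.0000, 8.5000)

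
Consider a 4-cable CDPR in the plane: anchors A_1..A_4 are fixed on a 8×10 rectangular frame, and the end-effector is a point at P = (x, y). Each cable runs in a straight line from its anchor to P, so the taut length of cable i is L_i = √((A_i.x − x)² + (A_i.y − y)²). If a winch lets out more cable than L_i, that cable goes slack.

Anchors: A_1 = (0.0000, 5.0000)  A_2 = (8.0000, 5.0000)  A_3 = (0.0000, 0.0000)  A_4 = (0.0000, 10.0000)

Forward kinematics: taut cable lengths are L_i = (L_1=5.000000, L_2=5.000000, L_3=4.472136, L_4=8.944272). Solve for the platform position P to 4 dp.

each cable: (A_i−P)·(A_i−P) = L_i²; let k_i = ‖A_i‖²−L_i²
k_1 = 0.0000+25.0000−25.0000 = 0.0000
row 1: -16.0000x + 0.0000y = -64.0000  (k_2=64.0000)
row 2: 0.0000x + 10.0000y = 20.0000  (k_3=-20.0000)
row 3: 0.0000x − 10.0000y = -20.0000  (k_4=20.0000)
Cramer on rows 1–2 → x = 4.0000, y = 2.0000
check cable 4: ‖A_4−P‖² = 80.0000 ≈ L_4² = 80.0000 ✓

(4.0000, 2.0000)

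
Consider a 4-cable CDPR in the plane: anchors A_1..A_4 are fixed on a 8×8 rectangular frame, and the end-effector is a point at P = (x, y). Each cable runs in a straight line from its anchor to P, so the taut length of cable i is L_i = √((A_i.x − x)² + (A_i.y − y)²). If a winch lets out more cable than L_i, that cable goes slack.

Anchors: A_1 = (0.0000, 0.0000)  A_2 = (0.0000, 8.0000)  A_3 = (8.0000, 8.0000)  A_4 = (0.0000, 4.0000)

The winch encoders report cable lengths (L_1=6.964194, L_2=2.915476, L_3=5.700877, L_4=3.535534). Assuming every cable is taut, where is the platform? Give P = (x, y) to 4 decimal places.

each cable: (A_i−P)·(A_i−P) = L_i²; let c_i = ‖A_i‖²−L_i²
c_1 = 0.0000+0.0000−48.5000 = -48.5000
row 1: 0.0000x − 16.0000y = -104.0000  (c_2=55.5000)
row 2: -16.0000x − 16.0000y = -144.0000  (c_3=95.5000)
row 3: 0.0000x − 8.0000y = -52.0000  (c_4=3.5000)
Cramer on rows 1–2 → x = 2.5000, y = 6.5000
check cable 4: ‖A_4−P‖² = 12.5000 ≈ L_4² = 12.5000 ✓

(2.5000, 6.5000)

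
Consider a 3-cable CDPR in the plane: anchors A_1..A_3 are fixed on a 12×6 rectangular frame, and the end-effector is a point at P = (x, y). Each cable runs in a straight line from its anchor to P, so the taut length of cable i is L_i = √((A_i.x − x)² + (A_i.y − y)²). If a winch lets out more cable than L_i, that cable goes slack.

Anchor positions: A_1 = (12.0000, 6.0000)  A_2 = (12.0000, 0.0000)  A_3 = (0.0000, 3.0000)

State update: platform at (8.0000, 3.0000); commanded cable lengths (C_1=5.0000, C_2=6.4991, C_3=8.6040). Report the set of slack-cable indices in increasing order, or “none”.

2, 3

cable 1: √((4.0000)²+(3.0000)²)=5.0000, C_1=5.0000: taut
cable 2: √((4.0000)²+(-3.0000)²)=5.0000, C_2=6.4991: slack
cable 3: √((-8.0000)²+(0.0000)²)=8.0000, C_3=8.6040: slack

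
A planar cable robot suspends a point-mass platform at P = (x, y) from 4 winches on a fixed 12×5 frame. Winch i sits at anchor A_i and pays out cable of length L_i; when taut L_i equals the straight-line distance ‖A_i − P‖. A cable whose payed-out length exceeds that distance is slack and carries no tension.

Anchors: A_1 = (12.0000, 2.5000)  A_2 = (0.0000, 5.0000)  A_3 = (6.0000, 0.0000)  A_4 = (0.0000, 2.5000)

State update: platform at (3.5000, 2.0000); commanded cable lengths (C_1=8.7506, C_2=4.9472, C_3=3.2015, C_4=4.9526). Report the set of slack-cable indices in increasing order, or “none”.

1, 2, 4

cable 1: L_1 = ‖A_1−P‖ = 8.5147;  C_1 = 8.7506 → slack
cable 2: L_2 = ‖A_2−P‖ = 4.6098;  C_2 = 4.9472 → slack
cable 3: L_3 = ‖A_3−P‖ = 3.2016;  C_3 = 3.2015 → taut
cable 4: L_4 = ‖A_4−P‖ = 3.5355;  C_4 = 4.9526 → slack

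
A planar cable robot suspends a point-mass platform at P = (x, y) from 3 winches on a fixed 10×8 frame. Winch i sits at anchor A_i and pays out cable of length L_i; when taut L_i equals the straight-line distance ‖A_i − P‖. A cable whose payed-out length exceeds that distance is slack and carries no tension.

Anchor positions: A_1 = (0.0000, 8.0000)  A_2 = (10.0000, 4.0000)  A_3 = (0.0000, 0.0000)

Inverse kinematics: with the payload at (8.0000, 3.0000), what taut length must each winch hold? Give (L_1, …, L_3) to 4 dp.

(9.4340, 2.2361, 8.5440)

L_1: Δ = A_1−P = (-8.0000, 5.0000) → ‖Δ‖ = √89.0000 = 9.4340
L_2: Δ = A_2−P = (2.0000, 1.0000) → ‖Δ‖ = √5.0000 = 2.2361
L_3: Δ = A_3−P = (-8.0000, -3.0000) → ‖Δ‖ = √73.0000 = 8.5440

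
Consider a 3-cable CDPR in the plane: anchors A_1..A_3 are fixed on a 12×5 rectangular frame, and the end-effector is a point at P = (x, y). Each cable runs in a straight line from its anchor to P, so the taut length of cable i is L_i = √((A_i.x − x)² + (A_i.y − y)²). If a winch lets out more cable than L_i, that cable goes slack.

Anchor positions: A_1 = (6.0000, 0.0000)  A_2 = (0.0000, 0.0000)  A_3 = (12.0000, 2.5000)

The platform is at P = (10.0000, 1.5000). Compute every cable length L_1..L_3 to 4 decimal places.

L_1: Δ = A_1−P = (-4.0000, -1.5000) → ‖Δ‖ = √18.2500 = 4.2720
L_2: Δ = A_2−P = (-10.0000, -1.5000) → ‖Δ‖ = √102.2500 = 10.1119
L_3: Δ = A_3−P = (2.0000, 1.0000) → ‖Δ‖ = √5.0000 = 2.2361

(4.2720, 10.1119, 2.2361)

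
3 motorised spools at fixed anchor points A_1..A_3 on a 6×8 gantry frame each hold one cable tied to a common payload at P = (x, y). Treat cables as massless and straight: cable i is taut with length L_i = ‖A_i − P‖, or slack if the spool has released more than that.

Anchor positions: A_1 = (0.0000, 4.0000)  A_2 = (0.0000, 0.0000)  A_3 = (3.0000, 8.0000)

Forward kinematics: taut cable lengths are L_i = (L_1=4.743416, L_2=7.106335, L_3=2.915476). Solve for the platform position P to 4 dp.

circle eqns → linear via eq_j − eq_1; set c_j = A_j·A_j − L_j²
c_1 = 0.0000+16.0000−22.5000 = -6.5000
0.0000·x + 8.0000·y = c_1−c_2 = 44.0000
-6.0000·x − 8.0000·y = c_1−c_3 = -71.0000
solve first two rows → x=4.5000, y=5.5000

(4.5000, 5.5000)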